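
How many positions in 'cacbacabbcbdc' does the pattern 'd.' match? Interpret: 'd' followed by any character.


Pattern: d. means 'd' followed by any character.
Scanning 'cacbacabbcbdc' position-by-position:
  Pos 0: window 'ca' -> no
  Pos 1: window 'ac' -> no
  Pos 2: window 'cb' -> no
  Pos 3: window 'ba' -> no
  Pos 4: window 'ac' -> no
  Pos 5: window 'ca' -> no
  Pos 6: window 'ab' -> no
  Pos 7: window 'bb' -> no
  Pos 8: window 'bc' -> no
  Pos 9: window 'cb' -> no
  Pos 10: window 'bd' -> no
  Pos 11: window 'dc' -> MATCH
  Pos 12: window 'c' -> no
Total matches: 1

1


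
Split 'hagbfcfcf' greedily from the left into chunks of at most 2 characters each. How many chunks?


'hagbfcfcf' has 9 characters.
Chunking with max size 2:
  Chunk 1: 'ha' (positions 0-1)
  Chunk 2: 'gb' (positions 2-3)
  Chunk 3: 'fc' (positions 4-5)
  Chunk 4: 'fc' (positions 6-7)
  Chunk 5: 'f' (positions 8-8)
Total chunks: ceil(9 / 2) = 5

5


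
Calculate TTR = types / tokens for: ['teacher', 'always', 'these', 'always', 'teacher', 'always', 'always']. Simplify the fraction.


Tokens: 7
Unique types: ('always', 'teacher', 'these') = 3
TTR = 3/7
Already in lowest terms.

3/7


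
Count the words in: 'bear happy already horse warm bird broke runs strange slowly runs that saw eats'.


Counting words by splitting on spaces:
  Word 1: 'bear'
  Word 2: 'happy'
  Word 3: 'already'
  Word 4: 'horse'
  Word 5: 'warm'
  Word 6: 'bird'
  Word 7: 'broke'
  Word 8: 'runs'
  Word 9: 'strange'
  Word 10: 'slowly'
  Word 11: 'runs'
  Word 12: 'that'
  Word 13: 'saw'
  Word 14: 'eats'
Total words: 14

14


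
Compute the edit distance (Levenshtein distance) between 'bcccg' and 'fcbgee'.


Building DP table for s1='bcccg' (len 5) and s2='fcbgee' (len 6):
       f  c  b  g  e  e
    0  1  2  3  4  5  6
  b 1  1  2  2  3  4  5
  c 2  2  1  2  3  4  5
  c 3  3  2  2  3  4  5
  c 4  4  3  3  3  4  5
  g 5  5  4  4  3  4  5
Edit distance = dp[5][6] = 5

5


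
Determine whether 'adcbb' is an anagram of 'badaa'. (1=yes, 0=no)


Sort characters of 'adcbb': 'abbcd'
Sort characters of 'badaa': 'aaabd'
Sorted forms differ -> they are NOT anagrams
Result: 0

0


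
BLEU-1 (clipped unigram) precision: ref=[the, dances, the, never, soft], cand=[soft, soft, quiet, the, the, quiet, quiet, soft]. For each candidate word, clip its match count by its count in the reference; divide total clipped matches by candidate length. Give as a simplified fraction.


Reference word counts: {'dances': 1, 'never': 1, 'soft': 1, 'the': 2}
Checking each candidate word (with clipping):
  'soft' -> in reference (ref count 1, used 1/1) -> match (matches: 1)
  'soft' -> ref count 1 already used up (1/1) -> clipped, no match (matches: 1)
  'quiet' -> not in reference -> no match (matches: 1)
  'the' -> in reference (ref count 2, used 1/2) -> match (matches: 2)
  'the' -> in reference (ref count 2, used 2/2) -> match (matches: 3)
  'quiet' -> not in reference -> no match (matches: 3)
  'quiet' -> not in reference -> no match (matches: 3)
  'soft' -> ref count 1 already used up (1/1) -> clipped, no match (matches: 3)
Clipped matches: 3, Candidate length: 8
Precision = 3/8

3/8


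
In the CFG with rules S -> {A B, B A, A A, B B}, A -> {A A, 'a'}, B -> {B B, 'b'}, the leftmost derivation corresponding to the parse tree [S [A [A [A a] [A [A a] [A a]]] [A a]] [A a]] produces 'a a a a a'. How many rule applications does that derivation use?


Every bracketed nonterminal node [X ...] in the tree is produced by exactly one rule application.
Reading the tree off as a leftmost derivation:
  Step 1: S  =>  A A   (applied S -> A A)
  Step 2: A A  =>  A A A   (applied A -> A A)
  Step 3: A A A  =>  A A A A   (applied A -> A A)
  Step 4: A A A A  =>  a A A A   (applied A -> a)
  Step 5: a A A A  =>  a A A A A   (applied A -> A A)
  Step 6: a A A A A  =>  a a A A A   (applied A -> a)
  Step 7: a a A A A  =>  a a a A A   (applied A -> a)
  Step 8: a a a A A  =>  a a a a A   (applied A -> a)
  Step 9: a a a a A  =>  a a a a a   (applied A -> a)
Final yield: a a a a a
Total rewrite steps: 9

9


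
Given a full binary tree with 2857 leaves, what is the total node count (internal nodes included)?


Leaf nodes (terminals): 2857
Internal nodes = n - 1 = 2857 - 1 = 2856
Total = leaves + internal = 2857 + 2856 = 5713

5713


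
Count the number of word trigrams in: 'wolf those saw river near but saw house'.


Word trigrams from [8] words:
  Trigram 1: (wolf those saw)
  Trigram 2: (those saw river)
  Trigram 3: (saw river near)
  Trigram 4: (river near but)
  Trigram 5: (near but saw)
  Trigram 6: (but saw house)
Total word trigrams: 8 - 2 = 6

6


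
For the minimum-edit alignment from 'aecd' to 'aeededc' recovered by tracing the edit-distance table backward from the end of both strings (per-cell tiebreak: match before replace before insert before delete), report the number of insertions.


Edit distance = 4. Backtracking from cell (4, 7) with preference match > replace > insert > delete,
then listing the resulting alignment 'aecd' -> 'aeededc' left to right:
  Step 1: keep 'a'
  Step 2: insert 'e' [insertion #1]
  Step 3: keep 'e'
  Step 4: insert 'd' [insertion #2]
  Step 5: replace c->e
  Step 6: keep 'd'
  Step 7: insert 'c' [insertion #3]
Total insertions: 3

3


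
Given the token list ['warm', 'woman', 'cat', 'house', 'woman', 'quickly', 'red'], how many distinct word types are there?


Listing all tokens and tracking unique types:
  Token 1: 'warm' -> NEW (unique so far: 1)
  Token 2: 'woman' -> NEW (unique so far: 2)
  Token 3: 'cat' -> NEW (unique so far: 3)
  Token 4: 'house' -> NEW (unique so far: 4)
  Token 5: 'woman' -> duplicate (unique so far: 4)
  Token 6: 'quickly' -> NEW (unique so far: 5)
  Token 7: 'red' -> NEW (unique so far: 6)
Unique types: ('cat', 'house', 'quickly', 'red', 'warm', 'woman')
Vocabulary size: 6

6


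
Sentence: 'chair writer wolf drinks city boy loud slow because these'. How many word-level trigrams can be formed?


Word trigrams from [10] words:
  Trigram 1: (chair writer wolf)
  Trigram 2: (writer wolf drinks)
  Trigram 3: (wolf drinks city)
  Trigram 4: (drinks city boy)
  Trigram 5: (city boy loud)
  Trigram 6: (boy loud slow)
  Trigram 7: (loud slow because)
  Trigram 8: (slow because these)
Total word trigrams: 10 - 2 = 8

8


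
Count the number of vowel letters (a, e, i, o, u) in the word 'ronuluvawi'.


Scanning each character of 'ronuluvawi':
  Position 1: 'r' -> consonant (running count: 0)
  Position 2: 'o' -> vowel (running count: 1)
  Position 3: 'n' -> consonant (running count: 1)
  Position 4: 'u' -> vowel (running count: 2)
  Position 5: 'l' -> consonant (running count: 2)
  Position 6: 'u' -> vowel (running count: 3)
  Position 7: 'v' -> consonant (running count: 3)
  Position 8: 'a' -> vowel (running count: 4)
  Position 9: 'w' -> consonant (running count: 4)
  Position 10: 'i' -> vowel (running count: 5)
Total vowels: 5

5


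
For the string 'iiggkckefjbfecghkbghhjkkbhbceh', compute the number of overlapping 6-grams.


String 'iiggkckefjbfecghkbghhjkkbhbceh' has length L = 30.
Number of overlapping n-grams = L - n + 1
Substituting: 30 - 6 + 1 = 25

25


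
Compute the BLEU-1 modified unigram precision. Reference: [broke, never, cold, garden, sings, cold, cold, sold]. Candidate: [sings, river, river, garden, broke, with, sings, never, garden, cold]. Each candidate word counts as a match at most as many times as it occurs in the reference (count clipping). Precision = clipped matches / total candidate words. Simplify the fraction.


Reference word counts: {'broke': 1, 'cold': 3, 'garden': 1, 'never': 1, 'sings': 1, 'sold': 1}
Checking each candidate word (with clipping):
  'sings' -> in reference (ref count 1, used 1/1) -> match (matches: 1)
  'river' -> not in reference -> no match (matches: 1)
  'river' -> not in reference -> no match (matches: 1)
  'garden' -> in reference (ref count 1, used 1/1) -> match (matches: 2)
  'broke' -> in reference (ref count 1, used 1/1) -> match (matches: 3)
  'with' -> not in reference -> no match (matches: 3)
  'sings' -> ref count 1 already used up (1/1) -> clipped, no match (matches: 3)
  'never' -> in reference (ref count 1, used 1/1) -> match (matches: 4)
  'garden' -> ref count 1 already used up (1/1) -> clipped, no match (matches: 4)
  'cold' -> in reference (ref count 3, used 1/3) -> match (matches: 5)
Clipped matches: 5, Candidate length: 10
Precision = 5/10 = 1/2

1/2


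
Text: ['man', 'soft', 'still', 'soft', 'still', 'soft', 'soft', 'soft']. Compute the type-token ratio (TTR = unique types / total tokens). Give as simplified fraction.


Tokens: 8
Unique types: ('man', 'soft', 'still') = 3
TTR = 3/8
Already in lowest terms.

3/8


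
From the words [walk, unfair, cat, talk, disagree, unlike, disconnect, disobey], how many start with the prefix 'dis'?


Checking each word for prefix 'dis':
  'walk' -> no (count: 0)
  'unfair' -> no (count: 0)
  'cat' -> no (count: 0)
  'talk' -> no (count: 0)
  'disagree' -> YES, starts with 'dis' (count: 1)
  'unlike' -> no (count: 1)
  'disconnect' -> YES, starts with 'dis' (count: 2)
  'disobey' -> YES, starts with 'dis' (count: 3)
Total with prefix 'dis': 3

3


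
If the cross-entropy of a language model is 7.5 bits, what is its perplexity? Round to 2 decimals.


Perplexity formula: PP = 2^H
H = 7.5
PP = 2^7.5
Decompose: 2^7.5 = 2^7 * 2^0.5 = 2^7 * sqrt(2)
2^7 = 128, sqrt(2) ~ 1.4142136
PP ~ 128 * 1.4142136 = 181.0193408
Rounded to 2 decimals: 181.02

181.02


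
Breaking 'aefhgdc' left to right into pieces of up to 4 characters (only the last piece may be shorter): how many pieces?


'aefhgdc' has 7 characters.
Chunking with max size 4:
  Chunk 1: 'aefh' (positions 0-3)
  Chunk 2: 'gdc' (positions 4-6)
Total chunks: ceil(7 / 4) = 2

2


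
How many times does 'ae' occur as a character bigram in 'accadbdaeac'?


Scanning 'accadbdaeac' for bigram 'ae':
  Position 0: 'ac' -> no
  Position 1: 'cc' -> no
  Position 2: 'ca' -> no
  Position 3: 'ad' -> no
  Position 4: 'db' -> no
  Position 5: 'bd' -> no
  Position 6: 'da' -> no
  Position 7: 'ae' -> MATCH
  Position 8: 'ea' -> no
  Position 9: 'ac' -> no
Total matches: 1

1


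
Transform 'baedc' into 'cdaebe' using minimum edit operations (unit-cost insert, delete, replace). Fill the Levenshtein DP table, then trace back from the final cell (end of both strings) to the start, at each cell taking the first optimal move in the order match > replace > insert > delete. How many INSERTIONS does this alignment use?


Edit distance = 4. Backtracking from cell (5, 6) with preference match > replace > insert > delete,
then listing the resulting alignment 'baedc' -> 'cdaebe' left to right:
  Step 1: insert 'c' [insertion #1]
  Step 2: replace b->d
  Step 3: keep 'a'
  Step 4: keep 'e'
  Step 5: replace d->b
  Step 6: replace c->e
Total insertions: 1

1


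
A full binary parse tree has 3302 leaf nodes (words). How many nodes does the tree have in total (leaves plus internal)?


Leaf nodes (terminals): 3302
Internal nodes = n - 1 = 3302 - 1 = 3301
Total = leaves + internal = 3302 + 3301 = 6603

6603


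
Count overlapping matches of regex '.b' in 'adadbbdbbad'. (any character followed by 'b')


Pattern: .b means any character followed by 'b'.
Scanning 'adadbbdbbad' position-by-position:
  Pos 0: window 'ad' -> no
  Pos 1: window 'da' -> no
  Pos 2: window 'ad' -> no
  Pos 3: window 'db' -> MATCH
  Pos 4: window 'bb' -> MATCH
  Pos 5: window 'bd' -> no
  Pos 6: window 'db' -> MATCH
  Pos 7: window 'bb' -> MATCH
  Pos 8: window 'ba' -> no
  Pos 9: window 'ad' -> no
  Pos 10: window 'd' -> no
Total matches: 4

4


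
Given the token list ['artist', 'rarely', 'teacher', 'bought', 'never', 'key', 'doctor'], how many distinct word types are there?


Listing all tokens and tracking unique types:
  Token 1: 'artist' -> NEW (unique so far: 1)
  Token 2: 'rarely' -> NEW (unique so far: 2)
  Token 3: 'teacher' -> NEW (unique so far: 3)
  Token 4: 'bought' -> NEW (unique so far: 4)
  Token 5: 'never' -> NEW (unique so far: 5)
  Token 6: 'key' -> NEW (unique so far: 6)
  Token 7: 'doctor' -> NEW (unique so far: 7)
Unique types: ('artist', 'bought', 'doctor', 'key', 'never', 'rarely', 'teacher')
Vocabulary size: 7

7


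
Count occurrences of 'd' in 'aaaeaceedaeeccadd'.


Scanning 'aaaeaceedaeeccadd' for 'd':
  Position 8: 'd' -> MATCH (count: 1)
  Position 15: 'd' -> MATCH (count: 2)
  Position 16: 'd' -> MATCH (count: 3)
Total occurrences of 'd': 3

3


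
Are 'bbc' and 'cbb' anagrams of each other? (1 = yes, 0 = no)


Sort characters of 'bbc': 'bbc'
Sort characters of 'cbb': 'bbc'
Sorted forms match -> they ARE anagrams
Result: 1

1


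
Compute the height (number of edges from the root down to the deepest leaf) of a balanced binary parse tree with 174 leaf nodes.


In a balanced binary tree with n leaves the deepest leaf is ceil(log2(n)) edges below the root.
log2(174) = 7.4429
ceil(7.4429) = 8
height (edges) = 8

8


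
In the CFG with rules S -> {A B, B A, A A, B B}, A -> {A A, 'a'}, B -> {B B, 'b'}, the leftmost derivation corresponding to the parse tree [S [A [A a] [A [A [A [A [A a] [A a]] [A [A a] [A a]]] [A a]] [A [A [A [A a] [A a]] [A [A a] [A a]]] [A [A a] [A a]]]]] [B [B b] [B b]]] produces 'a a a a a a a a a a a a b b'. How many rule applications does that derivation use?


Every bracketed nonterminal node [X ...] in the tree is produced by exactly one rule application.
Reading the tree off as a leftmost derivation:
  Step 1: S  =>  A B   (applied S -> A B)
  Step 2: A B  =>  A A B   (applied A -> A A)
  Step 3: A A B  =>  a A B   (applied A -> a)
  Step 4: a A B  =>  a A A B   (applied A -> A A)
  Step 5: a A A B  =>  a A A A B   (applied A -> A A)
  Step 6: a A A A B  =>  a A A A A B   (applied A -> A A)
  Step 7: a A A A A B  =>  a A A A A A B   (applied A -> A A)
  Step 8: a A A A A A B  =>  a a A A A A B   (applied A -> a)
  Step 9: a a A A A A B  =>  a a a A A A B   (applied A -> a)
  Step 10: a a a A A A B  =>  a a a A A A A B   (applied A -> A A)
  Step 11: a a a A A A A B  =>  a a a a A A A B   (applied A -> a)
  Step 12: a a a a A A A B  =>  a a a a a A A B   (applied A -> a)
  Step 13: a a a a a A A B  =>  a a a a a a A B   (applied A -> a)
  Step 14: a a a a a a A B  =>  a a a a a a A A B   (applied A -> A A)
  Step 15: a a a a a a A A B  =>  a a a a a a A A A B   (applied A -> A A)
  Step 16: a a a a a a A A A B  =>  a a a a a a A A A A B   (applied A -> A A)
  Step 17: a a a a a a A A A A B  =>  a a a a a a a A A A B   (applied A -> a)
  Step 18: a a a a a a a A A A B  =>  a a a a a a a a A A B   (applied A -> a)
  Step 19: a a a a a a a a A A B  =>  a a a a a a a a A A A B   (applied A -> A A)
  Step 20: a a a a a a a a A A A B  =>  a a a a a a a a a A A B   (applied A -> a)
  Step 21: a a a a a a a a a A A B  =>  a a a a a a a a a a A B   (applied A -> a)
  Step 22: a a a a a a a a a a A B  =>  a a a a a a a a a a A A B   (applied A -> A A)
  Step 23: a a a a a a a a a a A A B  =>  a a a a a a a a a a a A B   (applied A -> a)
  Step 24: a a a a a a a a a a a A B  =>  a a a a a a a a a a a a B   (applied A -> a)
  Step 25: a a a a a a a a a a a a B  =>  a a a a a a a a a a a a B B   (applied B -> B B)
  Step 26: a a a a a a a a a a a a B B  =>  a a a a a a a a a a a a b B   (applied B -> b)
  Step 27: a a a a a a a a a a a a b B  =>  a a a a a a a a a a a a b b   (applied B -> b)
Final yield: a a a a a a a a a a a a b b
Total rewrite steps: 27

27


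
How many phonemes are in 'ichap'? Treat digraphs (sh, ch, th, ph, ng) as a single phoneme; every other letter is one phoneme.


Parsing 'ichap' greedily, digraphs first:
  'i' -> vowel phoneme (phonemes so far: 1)
  'ch' -> digraph (1 consonant phoneme) (phonemes so far: 2)
  'a' -> vowel phoneme (phonemes so far: 3)
  'p' -> consonant phoneme (phonemes so far: 4)
Total phonemes: 4

4


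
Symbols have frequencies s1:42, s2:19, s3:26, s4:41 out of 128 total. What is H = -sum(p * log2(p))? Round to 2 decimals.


Computing entropy H = -sum(p_i * log2(p_i)):
  s1: p = 42/128 = 0.3281, -p*log2(p) = 0.5275
  s2: p = 19/128 = 0.1484, -p*log2(p) = 0.4085
  s3: p = 26/128 = 0.2031, -p*log2(p) = 0.4671
  s4: p = 41/128 = 0.3203, -p*log2(p) = 0.5261
H = sum of terms = 1.9292
Rounded to 2 decimals: 1.93

1.93


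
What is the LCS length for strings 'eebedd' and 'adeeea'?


DP table for LCS of 'eebedd' and 'adeeea':
       a  d  e  e  e  a
    0  0  0  0  0  0  0
  e 0  0  0  1  1  1  1
  e 0  0  0  1  2  2  2
  b 0  0  0  1  2  2  2
  e 0  0  0  1  2  3  3
  d 0  0  1  1  2  3  3
  d 0  0  1  1  2  3  3
LCS: 'eee'
LCS length = 3

3


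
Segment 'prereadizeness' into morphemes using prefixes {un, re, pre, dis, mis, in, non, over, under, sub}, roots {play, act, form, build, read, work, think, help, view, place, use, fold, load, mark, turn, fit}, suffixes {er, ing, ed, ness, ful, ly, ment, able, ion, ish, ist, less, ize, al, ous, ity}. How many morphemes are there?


Segmenting 'prereadizeness' against the inventory:
  'pre' -> prefix (morpheme 1)
  'read' -> root (morpheme 2)
  'ize' -> suffix (morpheme 3)
  'ness' -> suffix (morpheme 4)
Total morphemes: 4

4


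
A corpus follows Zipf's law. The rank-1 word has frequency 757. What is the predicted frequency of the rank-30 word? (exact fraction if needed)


Zipf's law: freq(rank) = f1 / rank
f1 = 757, rank = 30
freq = 757 / 30
GCD(757, 30) = 1
Simplified: 757/30

757/30


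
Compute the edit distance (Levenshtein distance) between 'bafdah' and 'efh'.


Building DP table for s1='bafdah' (len 6) and s2='efh' (len 3):
       e  f  h
    0  1  2  3
  b 1  1  2  3
  a 2  2  2  3
  f 3  3  2  3
  d 4  4  3  3
  a 5  5  4  4
  h 6  6  5  4
Edit distance = dp[6][3] = 4

4


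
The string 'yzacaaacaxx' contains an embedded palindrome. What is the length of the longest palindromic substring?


Scanning 'yzacaaacaxx' for palindromic substrings.
Substring at positions 2-8: 'acaaaca'.
Check: reverse('acaaaca') = 'acaaaca' -> palindrome confirmed.
Neighbouring characters ('z' / 'x') break symmetry, so it cannot extend further.
No longer palindromic substring exists; longest length = 7

7


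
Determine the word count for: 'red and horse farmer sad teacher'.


Counting words by splitting on spaces:
  Word 1: 'red'
  Word 2: 'and'
  Word 3: 'horse'
  Word 4: 'farmer'
  Word 5: 'sad'
  Word 6: 'teacher'
Total words: 6

6


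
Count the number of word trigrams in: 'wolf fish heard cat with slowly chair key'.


Word trigrams from [8] words:
  Trigram 1: (wolf fish heard)
  Trigram 2: (fish heard cat)
  Trigram 3: (heard cat with)
  Trigram 4: (cat with slowly)
  Trigram 5: (with slowly chair)
  Trigram 6: (slowly chair key)
Total word trigrams: 8 - 2 = 6

6


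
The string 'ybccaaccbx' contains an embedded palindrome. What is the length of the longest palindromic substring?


Scanning 'ybccaaccbx' for palindromic substrings.
Substring at positions 1-8: 'bccaaccb'.
Check: reverse('bccaaccb') = 'bccaaccb' -> palindrome confirmed.
Neighbouring characters ('y' / 'x') break symmetry, so it cannot extend further.
No longer palindromic substring exists; longest length = 8

8


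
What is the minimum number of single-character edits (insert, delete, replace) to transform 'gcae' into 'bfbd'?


Building DP table for s1='gcae' (len 4) and s2='bfbd' (len 4):
       b  f  b  d
    0  1  2  3  4
  g 1  1  2  3  4
  c 2  2  2  3  4
  a 3  3  3  3  4
  e 4  4  4  4  4
Edit distance = dp[4][4] = 4

4


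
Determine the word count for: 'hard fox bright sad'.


Counting words by splitting on spaces:
  Word 1: 'hard'
  Word 2: 'fox'
  Word 3: 'bright'
  Word 4: 'sad'
Total words: 4

4


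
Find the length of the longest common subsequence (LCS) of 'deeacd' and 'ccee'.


DP table for LCS of 'deeacd' and 'ccee':
       c  c  e  e
    0  0  0  0  0
  d 0  0  0  0  0
  e 0  0  0  1  1
  e 0  0  0  1  2
  a 0  0  0  1  2
  c 0  1  1  1  2
  d 0  1  1  1  2
LCS: 'ee'
LCS length = 2

2


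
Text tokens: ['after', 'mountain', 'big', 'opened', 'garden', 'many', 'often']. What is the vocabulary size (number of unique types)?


Listing all tokens and tracking unique types:
  Token 1: 'after' -> NEW (unique so far: 1)
  Token 2: 'mountain' -> NEW (unique so far: 2)
  Token 3: 'big' -> NEW (unique so far: 3)
  Token 4: 'opened' -> NEW (unique so far: 4)
  Token 5: 'garden' -> NEW (unique so far: 5)
  Token 6: 'many' -> NEW (unique so far: 6)
  Token 7: 'often' -> NEW (unique so far: 7)
Unique types: ('after', 'big', 'garden', 'many', 'mountain', 'often', 'opened')
Vocabulary size: 7

7


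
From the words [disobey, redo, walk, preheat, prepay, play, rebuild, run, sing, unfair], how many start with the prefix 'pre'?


Checking each word for prefix 'pre':
  'disobey' -> no (count: 0)
  'redo' -> no (count: 0)
  'walk' -> no (count: 0)
  'preheat' -> YES, starts with 'pre' (count: 1)
  'prepay' -> YES, starts with 'pre' (count: 2)
  'play' -> no (count: 2)
  'rebuild' -> no (count: 2)
  'run' -> no (count: 2)
  'sing' -> no (count: 2)
  'unfair' -> no (count: 2)
Total with prefix 'pre': 2

2


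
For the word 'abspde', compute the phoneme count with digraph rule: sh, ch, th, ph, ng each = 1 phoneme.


Parsing 'abspde' greedily, digraphs first:
  'a' -> vowel phoneme (phonemes so far: 1)
  'b' -> consonant phoneme (phonemes so far: 2)
  's' -> consonant phoneme (phonemes so far: 3)
  'p' -> consonant phoneme (phonemes so far: 4)
  'd' -> consonant phoneme (phonemes so far: 5)
  'e' -> vowel phoneme (phonemes so far: 6)
Total phonemes: 6

6


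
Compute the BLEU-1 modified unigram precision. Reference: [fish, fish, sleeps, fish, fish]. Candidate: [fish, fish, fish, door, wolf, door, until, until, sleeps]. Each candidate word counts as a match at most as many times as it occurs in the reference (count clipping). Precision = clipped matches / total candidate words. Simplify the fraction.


Reference word counts: {'fish': 4, 'sleeps': 1}
Checking each candidate word (with clipping):
  'fish' -> in reference (ref count 4, used 1/4) -> match (matches: 1)
  'fish' -> in reference (ref count 4, used 2/4) -> match (matches: 2)
  'fish' -> in reference (ref count 4, used 3/4) -> match (matches: 3)
  'door' -> not in reference -> no match (matches: 3)
  'wolf' -> not in reference -> no match (matches: 3)
  'door' -> not in reference -> no match (matches: 3)
  'until' -> not in reference -> no match (matches: 3)
  'until' -> not in reference -> no match (matches: 3)
  'sleeps' -> in reference (ref count 1, used 1/1) -> match (matches: 4)
Clipped matches: 4, Candidate length: 9
Precision = 4/9

4/9


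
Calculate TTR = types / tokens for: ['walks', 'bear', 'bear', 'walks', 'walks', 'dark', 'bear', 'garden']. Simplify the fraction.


Tokens: 8
Unique types: ('bear', 'dark', 'garden', 'walks') = 4
TTR = 4/8
Simplify: divide both by 4 -> 1/2
TTR = 1/2

1/2


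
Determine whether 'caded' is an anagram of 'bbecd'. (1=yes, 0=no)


Sort characters of 'caded': 'acdde'
Sort characters of 'bbecd': 'bbcde'
Sorted forms differ -> they are NOT anagrams
Result: 0

0


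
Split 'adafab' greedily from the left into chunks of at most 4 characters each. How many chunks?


'adafab' has 6 characters.
Chunking with max size 4:
  Chunk 1: 'adaf' (positions 0-3)
  Chunk 2: 'ab' (positions 4-5)
Total chunks: ceil(6 / 4) = 2

2


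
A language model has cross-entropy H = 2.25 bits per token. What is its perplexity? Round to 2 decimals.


Perplexity formula: PP = 2^H
H = 2.25
PP = 2^2.25
Decompose: 2^2.25 = 2^2 * 2^0.25
2^2 = 4, 2^0.25 ~ 1.1892071
PP ~ 4 * 1.1892071 = 4.7568284
Rounded to 2 decimals: 4.76

4.76


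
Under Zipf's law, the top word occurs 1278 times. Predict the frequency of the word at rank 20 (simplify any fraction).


Zipf's law: freq(rank) = f1 / rank
f1 = 1278, rank = 20
freq = 1278 / 20
GCD(1278, 20) = 2
Simplified: 639/10

639/10


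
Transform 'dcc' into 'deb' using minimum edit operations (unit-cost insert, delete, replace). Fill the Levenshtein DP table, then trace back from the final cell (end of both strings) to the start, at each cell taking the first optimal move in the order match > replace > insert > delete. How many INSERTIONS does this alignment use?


Edit distance = 2. Backtracking from cell (3, 3) with preference match > replace > insert > delete,
then listing the resulting alignment 'dcc' -> 'deb' left to right:
  Step 1: keep 'd'
  Step 2: replace c->e
  Step 3: replace c->b
Total insertions: 0

0


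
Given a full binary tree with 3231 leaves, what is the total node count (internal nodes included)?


Leaf nodes (terminals): 3231
Internal nodes = n - 1 = 3231 - 1 = 3230
Total = leaves + internal = 3231 + 3230 = 6461

6461


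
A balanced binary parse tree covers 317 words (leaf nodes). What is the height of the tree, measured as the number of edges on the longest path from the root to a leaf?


In a balanced binary tree with n leaves the deepest leaf is ceil(log2(n)) edges below the root.
log2(317) = 8.3083
ceil(8.3083) = 9
height (edges) = 9

9


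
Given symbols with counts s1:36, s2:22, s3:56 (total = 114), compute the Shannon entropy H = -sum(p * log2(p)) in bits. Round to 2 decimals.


Computing entropy H = -sum(p_i * log2(p_i)):
  s1: p = 36/114 = 0.3158, -p*log2(p) = 0.5251
  s2: p = 22/114 = 0.1930, -p*log2(p) = 0.4580
  s3: p = 56/114 = 0.4912, -p*log2(p) = 0.5038
H = sum of terms = 1.4869
Rounded to 2 decimals: 1.49

1.49


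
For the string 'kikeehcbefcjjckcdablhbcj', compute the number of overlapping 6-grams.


String 'kikeehcbefcjjckcdablhbcj' has length L = 24.
Number of overlapping n-grams = L - n + 1
Substituting: 24 - 6 + 1 = 19

19


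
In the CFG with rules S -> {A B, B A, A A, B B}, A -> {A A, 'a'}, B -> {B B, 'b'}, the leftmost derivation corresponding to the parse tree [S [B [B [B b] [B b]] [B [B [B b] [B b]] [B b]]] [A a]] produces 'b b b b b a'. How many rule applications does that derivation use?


Every bracketed nonterminal node [X ...] in the tree is produced by exactly one rule application.
Reading the tree off as a leftmost derivation:
  Step 1: S  =>  B A   (applied S -> B A)
  Step 2: B A  =>  B B A   (applied B -> B B)
  Step 3: B B A  =>  B B B A   (applied B -> B B)
  Step 4: B B B A  =>  b B B A   (applied B -> b)
  Step 5: b B B A  =>  b b B A   (applied B -> b)
  Step 6: b b B A  =>  b b B B A   (applied B -> B B)
  Step 7: b b B B A  =>  b b B B B A   (applied B -> B B)
  Step 8: b b B B B A  =>  b b b B B A   (applied B -> b)
  Step 9: b b b B B A  =>  b b b b B A   (applied B -> b)
  Step 10: b b b b B A  =>  b b b b b A   (applied B -> b)
  Step 11: b b b b b A  =>  b b b b b a   (applied A -> a)
Final yield: b b b b b a
Total rewrite steps: 11

11


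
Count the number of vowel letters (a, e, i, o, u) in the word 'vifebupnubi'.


Scanning each character of 'vifebupnubi':
  Position 1: 'v' -> consonant (running count: 0)
  Position 2: 'i' -> vowel (running count: 1)
  Position 3: 'f' -> consonant (running count: 1)
  Position 4: 'e' -> vowel (running count: 2)
  Position 5: 'b' -> consonant (running count: 2)
  Position 6: 'u' -> vowel (running count: 3)
  Position 7: 'p' -> consonant (running count: 3)
  Position 8: 'n' -> consonant (running count: 3)
  Position 9: 'u' -> vowel (running count: 4)
  Position 10: 'b' -> consonant (running count: 4)
  Position 11: 'i' -> vowel (running count: 5)
Total vowels: 5

5


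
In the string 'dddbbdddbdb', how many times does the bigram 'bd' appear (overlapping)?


Scanning 'dddbbdddbdb' for bigram 'bd':
  Position 0: 'dd' -> no
  Position 1: 'dd' -> no
  Position 2: 'db' -> no
  Position 3: 'bb' -> no
  Position 4: 'bd' -> MATCH
  Position 5: 'dd' -> no
  Position 6: 'dd' -> no
  Position 7: 'db' -> no
  Position 8: 'bd' -> MATCH
  Position 9: 'db' -> no
Total matches: 2

2


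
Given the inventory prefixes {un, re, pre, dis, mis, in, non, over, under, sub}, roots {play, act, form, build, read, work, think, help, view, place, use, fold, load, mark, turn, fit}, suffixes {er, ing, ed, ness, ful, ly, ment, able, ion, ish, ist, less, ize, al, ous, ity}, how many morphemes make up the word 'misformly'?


Segmenting 'misformly' against the inventory:
  'mis' -> prefix (morpheme 1)
  'form' -> root (morpheme 2)
  'ly' -> suffix (morpheme 3)
Total morphemes: 3

3


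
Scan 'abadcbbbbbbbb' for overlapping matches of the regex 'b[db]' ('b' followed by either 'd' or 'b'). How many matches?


Pattern: b[db] means 'b' followed by either 'd' or 'b'.
Scanning 'abadcbbbbbbbb' position-by-position:
  Pos 0: window 'ab' -> no
  Pos 1: window 'ba' -> no
  Pos 2: window 'ad' -> no
  Pos 3: window 'dc' -> no
  Pos 4: window 'cb' -> no
  Pos 5: window 'bb' -> MATCH
  Pos 6: window 'bb' -> MATCH
  Pos 7: window 'bb' -> MATCH
  Pos 8: window 'bb' -> MATCH
  Pos 9: window 'bb' -> MATCH
  Pos 10: window 'bb' -> MATCH
  Pos 11: window 'bb' -> MATCH
  Pos 12: window 'b' -> no
Total matches: 7

7


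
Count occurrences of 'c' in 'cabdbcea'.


Scanning 'cabdbcea' for 'c':
  Position 0: 'c' -> MATCH (count: 1)
  Position 5: 'c' -> MATCH (count: 2)
Total occurrences of 'c': 2

2


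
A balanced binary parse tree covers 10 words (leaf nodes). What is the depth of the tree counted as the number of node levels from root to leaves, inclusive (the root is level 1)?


In a balanced binary tree with n leaves the deepest leaf is ceil(log2(n)) edges below the root,
so counting node levels inclusive of root and leaves gives ceil(log2(n)) + 1 levels.
log2(10) = 3.3219
ceil(3.3219) = 4
levels = 4 + 1 = 5

5


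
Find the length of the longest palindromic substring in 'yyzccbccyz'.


Scanning 'yyzccbccyz' for palindromic substrings.
Substring at positions 3-7: 'ccbcc'.
Check: reverse('ccbcc') = 'ccbcc' -> palindrome confirmed.
Neighbouring characters ('z' / 'y') break symmetry, so it cannot extend further.
No longer palindromic substring exists; longest length = 5

5


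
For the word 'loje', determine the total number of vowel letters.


Scanning each character of 'loje':
  Position 1: 'l' -> consonant (running count: 0)
  Position 2: 'o' -> vowel (running count: 1)
  Position 3: 'j' -> consonant (running count: 1)
  Position 4: 'e' -> vowel (running count: 2)
Total vowels: 2

2


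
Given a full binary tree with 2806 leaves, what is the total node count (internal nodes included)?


Leaf nodes (terminals): 2806
Internal nodes = n - 1 = 2806 - 1 = 2805
Total = leaves + internal = 2806 + 2805 = 5611

5611


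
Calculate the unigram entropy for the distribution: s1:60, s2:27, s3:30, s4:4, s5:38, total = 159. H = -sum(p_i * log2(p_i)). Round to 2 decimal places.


Computing entropy H = -sum(p_i * log2(p_i)):
  s1: p = 60/159 = 0.3774, -p*log2(p) = 0.5306
  s2: p = 27/159 = 0.1698, -p*log2(p) = 0.4344
  s3: p = 30/159 = 0.1887, -p*log2(p) = 0.4540
  s4: p = 4/159 = 0.0252, -p*log2(p) = 0.1337
  s5: p = 38/159 = 0.2390, -p*log2(p) = 0.4935
H = sum of terms = 2.0462
Rounded to 2 decimals: 2.05

2.05


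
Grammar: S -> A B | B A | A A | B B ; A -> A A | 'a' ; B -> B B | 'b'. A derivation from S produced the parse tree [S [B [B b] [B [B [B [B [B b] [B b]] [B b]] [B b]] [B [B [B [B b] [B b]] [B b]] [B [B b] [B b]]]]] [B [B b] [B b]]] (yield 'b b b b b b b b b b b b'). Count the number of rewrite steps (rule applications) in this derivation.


Every bracketed nonterminal node [X ...] in the tree is produced by exactly one rule application.
Reading the tree off as a leftmost derivation:
  Step 1: S  =>  B B   (applied S -> B B)
  Step 2: B B  =>  B B B   (applied B -> B B)
  Step 3: B B B  =>  b B B   (applied B -> b)
  Step 4: b B B  =>  b B B B   (applied B -> B B)
  Step 5: b B B B  =>  b B B B B   (applied B -> B B)
  Step 6: b B B B B  =>  b B B B B B   (applied B -> B B)
  Step 7: b B B B B B  =>  b B B B B B B   (applied B -> B B)
  Step 8: b B B B B B B  =>  b b B B B B B   (applied B -> b)
  Step 9: b b B B B B B  =>  b b b B B B B   (applied B -> b)
  Step 10: b b b B B B B  =>  b b b b B B B   (applied B -> b)
  Step 11: b b b b B B B  =>  b b b b b B B   (applied B -> b)
  Step 12: b b b b b B B  =>  b b b b b B B B   (applied B -> B B)
  Step 13: b b b b b B B B  =>  b b b b b B B B B   (applied B -> B B)
  Step 14: b b b b b B B B B  =>  b b b b b B B B B B   (applied B -> B B)
  Step 15: b b b b b B B B B B  =>  b b b b b b B B B B   (applied B -> b)
  Step 16: b b b b b b B B B B  =>  b b b b b b b B B B   (applied B -> b)
  Step 17: b b b b b b b B B B  =>  b b b b b b b b B B   (applied B -> b)
  Step 18: b b b b b b b b B B  =>  b b b b b b b b B B B   (applied B -> B B)
  Step 19: b b b b b b b b B B B  =>  b b b b b b b b b B B   (applied B -> b)
  Step 20: b b b b b b b b b B B  =>  b b b b b b b b b b B   (applied B -> b)
  Step 21: b b b b b b b b b b B  =>  b b b b b b b b b b B B   (applied B -> B B)
  Step 22: b b b b b b b b b b B B  =>  b b b b b b b b b b b B   (applied B -> b)
  Step 23: b b b b b b b b b b b B  =>  b b b b b b b b b b b b   (applied B -> b)
Final yield: b b b b b b b b b b b b
Total rewrite steps: 23

23


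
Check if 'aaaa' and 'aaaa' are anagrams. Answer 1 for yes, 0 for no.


Sort characters of 'aaaa': 'aaaa'
Sort characters of 'aaaa': 'aaaa'
Sorted forms match -> they ARE anagrams
Result: 1

1


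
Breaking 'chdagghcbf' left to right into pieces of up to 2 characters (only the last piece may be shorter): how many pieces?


'chdagghcbf' has 10 characters.
Chunking with max size 2:
  Chunk 1: 'ch' (positions 0-1)
  Chunk 2: 'da' (positions 2-3)
  Chunk 3: 'gg' (positions 4-5)
  Chunk 4: 'hc' (positions 6-7)
  Chunk 5: 'bf' (positions 8-9)
Total chunks: ceil(10 / 2) = 5

5


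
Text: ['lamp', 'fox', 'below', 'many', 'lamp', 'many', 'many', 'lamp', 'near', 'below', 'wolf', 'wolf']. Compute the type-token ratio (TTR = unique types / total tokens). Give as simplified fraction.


Tokens: 12
Unique types: ('below', 'fox', 'lamp', 'many', 'near', 'wolf') = 6
TTR = 6/12
Simplify: divide both by 6 -> 1/2
TTR = 1/2

1/2


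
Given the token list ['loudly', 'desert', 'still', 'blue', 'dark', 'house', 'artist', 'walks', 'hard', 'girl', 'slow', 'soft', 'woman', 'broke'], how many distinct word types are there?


Listing all tokens and tracking unique types:
  Token 1: 'loudly' -> NEW (unique so far: 1)
  Token 2: 'desert' -> NEW (unique so far: 2)
  Token 3: 'still' -> NEW (unique so far: 3)
  Token 4: 'blue' -> NEW (unique so far: 4)
  Token 5: 'dark' -> NEW (unique so far: 5)
  Token 6: 'house' -> NEW (unique so far: 6)
  Token 7: 'artist' -> NEW (unique so far: 7)
  Token 8: 'walks' -> NEW (unique so far: 8)
  Token 9: 'hard' -> NEW (unique so far: 9)
  Token 10: 'girl' -> NEW (unique so far: 10)
  Token 11: 'slow' -> NEW (unique so far: 11)
  Token 12: 'soft' -> NEW (unique so far: 12)
  Token 13: 'woman' -> NEW (unique so far: 13)
  Token 14: 'broke' -> NEW (unique so far: 14)
Unique types: ('artist', 'blue', 'broke', 'dark', 'desert', 'girl', 'hard', 'house', 'loudly', 'slow', 'soft', 'still', 'walks', 'woman')
Vocabulary size: 14

14


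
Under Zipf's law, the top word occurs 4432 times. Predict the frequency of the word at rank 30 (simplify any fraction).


Zipf's law: freq(rank) = f1 / rank
f1 = 4432, rank = 30
freq = 4432 / 30
GCD(4432, 30) = 2
Simplified: 2216/15

2216/15


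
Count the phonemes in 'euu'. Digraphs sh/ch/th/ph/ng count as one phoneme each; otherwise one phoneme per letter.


Parsing 'euu' greedily, digraphs first:
  'e' -> vowel phoneme (phonemes so far: 1)
  'u' -> vowel phoneme (phonemes so far: 2)
  'u' -> vowel phoneme (phonemes so far: 3)
Total phonemes: 3

3


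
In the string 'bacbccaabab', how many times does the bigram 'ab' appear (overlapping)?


Scanning 'bacbccaabab' for bigram 'ab':
  Position 0: 'ba' -> no
  Position 1: 'ac' -> no
  Position 2: 'cb' -> no
  Position 3: 'bc' -> no
  Position 4: 'cc' -> no
  Position 5: 'ca' -> no
  Position 6: 'aa' -> no
  Position 7: 'ab' -> MATCH
  Position 8: 'ba' -> no
  Position 9: 'ab' -> MATCH
Total matches: 2

2


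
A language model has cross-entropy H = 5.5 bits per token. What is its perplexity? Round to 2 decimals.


Perplexity formula: PP = 2^H
H = 5.5
PP = 2^5.5
Decompose: 2^5.5 = 2^5 * 2^0.5 = 2^5 * sqrt(2)
2^5 = 32, sqrt(2) ~ 1.4142136
PP ~ 32 * 1.4142136 = 45.2548352
Rounded to 2 decimals: 45.25

45.25


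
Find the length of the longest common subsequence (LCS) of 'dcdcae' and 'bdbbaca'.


DP table for LCS of 'dcdcae' and 'bdbbaca':
       b  d  b  b  a  c  a
    0  0  0  0  0  0  0  0
  d 0  0  1  1  1  1  1  1
  c 0  0  1  1  1  1  2  2
  d 0  0  1  1  1  1  2  2
  c 0  0  1  1  1  1  2  2
  a 0  0  1  1  1  2  2  3
  e 0  0  1  1  1  2  2  3
LCS: 'dca'
LCS length = 3

3


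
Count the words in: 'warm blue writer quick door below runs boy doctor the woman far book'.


Counting words by splitting on spaces:
  Word 1: 'warm'
  Word 2: 'blue'
  Word 3: 'writer'
  Word 4: 'quick'
  Word 5: 'door'
  Word 6: 'below'
  Word 7: 'runs'
  Word 8: 'boy'
  Word 9: 'doctor'
  Word 10: 'the'
  Word 11: 'woman'
  Word 12: 'far'
  Word 13: 'book'
Total words: 13

13


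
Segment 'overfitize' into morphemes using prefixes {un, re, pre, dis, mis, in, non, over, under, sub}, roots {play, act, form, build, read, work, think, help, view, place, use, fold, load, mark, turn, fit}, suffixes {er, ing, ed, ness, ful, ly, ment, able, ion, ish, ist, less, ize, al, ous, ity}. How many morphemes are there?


Segmenting 'overfitize' against the inventory:
  'over' -> prefix (morpheme 1)
  'fit' -> root (morpheme 2)
  'ize' -> suffix (morpheme 3)
Total morphemes: 3

3


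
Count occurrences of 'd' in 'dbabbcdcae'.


Scanning 'dbabbcdcae' for 'd':
  Position 0: 'd' -> MATCH (count: 1)
  Position 6: 'd' -> MATCH (count: 2)
Total occurrences of 'd': 2

2


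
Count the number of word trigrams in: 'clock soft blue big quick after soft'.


Word trigrams from [7] words:
  Trigram 1: (clock soft blue)
  Trigram 2: (soft blue big)
  Trigram 3: (blue big quick)
  Trigram 4: (big quick after)
  Trigram 5: (quick after soft)
Total word trigrams: 7 - 2 = 5

5


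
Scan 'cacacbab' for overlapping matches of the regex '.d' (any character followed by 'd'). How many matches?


Pattern: .d means any character followed by 'd'.
Scanning 'cacacbab' position-by-position:
  Pos 0: window 'ca' -> no
  Pos 1: window 'ac' -> no
  Pos 2: window 'ca' -> no
  Pos 3: window 'ac' -> no
  Pos 4: window 'cb' -> no
  Pos 5: window 'ba' -> no
  Pos 6: window 'ab' -> no
  Pos 7: window 'b' -> no
Total matches: 0

0


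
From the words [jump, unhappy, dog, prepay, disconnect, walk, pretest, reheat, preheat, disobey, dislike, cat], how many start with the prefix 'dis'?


Checking each word for prefix 'dis':
  'jump' -> no (count: 0)
  'unhappy' -> no (count: 0)
  'dog' -> no (count: 0)
  'prepay' -> no (count: 0)
  'disconnect' -> YES, starts with 'dis' (count: 1)
  'walk' -> no (count: 1)
  'pretest' -> no (count: 1)
  'reheat' -> no (count: 1)
  'preheat' -> no (count: 1)
  'disobey' -> YES, starts with 'dis' (count: 2)
  'dislike' -> YES, starts with 'dis' (count: 3)
  'cat' -> no (count: 3)
Total with prefix 'dis': 3

3


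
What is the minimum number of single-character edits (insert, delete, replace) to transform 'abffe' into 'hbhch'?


Building DP table for s1='abffe' (len 5) and s2='hbhch' (len 5):
       h  b  h  c  h
    0  1  2  3  4  5
  a 1  1  2  3  4  5
  b 2  2  1  2  3  4
  f 3  3  2  2  3  4
  f 4  4  3  3  3  4
  e 5  5  4  4  4  4
Edit distance = dp[5][5] = 4

4


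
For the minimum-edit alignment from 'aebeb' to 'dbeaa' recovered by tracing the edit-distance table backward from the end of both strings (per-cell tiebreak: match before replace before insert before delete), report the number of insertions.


Edit distance = 4. Backtracking from cell (5, 5) with preference match > replace > insert > delete,
then listing the resulting alignment 'aebeb' -> 'dbeaa' left to right:
  Step 1: delete 'a'
  Step 2: replace e->d
  Step 3: keep 'b'
  Step 4: keep 'e'
  Step 5: insert 'a' [insertion #1]
  Step 6: replace b->a
Total insertions: 1

1
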